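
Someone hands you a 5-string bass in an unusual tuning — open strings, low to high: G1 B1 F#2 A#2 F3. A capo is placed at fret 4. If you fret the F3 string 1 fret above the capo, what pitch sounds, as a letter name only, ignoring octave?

A#

The capo raises the open F3 by 4 semitones to A3; fretting 1 more gives F3 + 4 + 1 = F3 + 5 semitones, landing on A#.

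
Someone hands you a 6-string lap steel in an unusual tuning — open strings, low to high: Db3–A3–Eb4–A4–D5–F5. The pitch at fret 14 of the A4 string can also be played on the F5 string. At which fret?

6

A4 at fret 14 is A4 + 14 semitones = B5.
The open F5 string is 8 semitones above the open A4, so the same pitch on the F5 string lies at fret 14 − 8 = 6.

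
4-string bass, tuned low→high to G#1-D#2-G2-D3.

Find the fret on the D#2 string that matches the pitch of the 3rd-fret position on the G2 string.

G2 at fret 3 is G2 + 3 semitones = A#2.
The open D#2 string is 4 semitones below the open G2, so the same pitch on the D#2 string lies at fret 3 + 4 = 7.

7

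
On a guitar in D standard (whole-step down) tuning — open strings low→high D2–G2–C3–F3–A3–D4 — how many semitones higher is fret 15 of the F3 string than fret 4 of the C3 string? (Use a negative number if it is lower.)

F3 at fret 15 → G#4 (MIDI 68); C3 at fret 4 → E3 (MIDI 52).
68 − 52 = 16, so the two pitches are 16 semitones apart.

16 semitones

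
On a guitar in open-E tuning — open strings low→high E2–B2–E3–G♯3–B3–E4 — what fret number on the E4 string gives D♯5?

D♯5 is 11 semitones above the open E4 (E–F–F#–G–…–C#–D–D#), so it sits at fret 11.

11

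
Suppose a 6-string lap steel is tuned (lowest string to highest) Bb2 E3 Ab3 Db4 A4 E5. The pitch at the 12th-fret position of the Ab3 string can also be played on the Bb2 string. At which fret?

22

Fret 12 on Ab3 is MIDI 56 + 12 = 68 (Ab4). On the Bb2 string (open MIDI 46), that pitch is 68 − 46 = fret 22.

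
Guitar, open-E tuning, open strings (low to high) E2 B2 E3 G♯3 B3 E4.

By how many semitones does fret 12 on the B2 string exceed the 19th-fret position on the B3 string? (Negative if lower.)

-19 semitones

B2 at fret 12 → B3 (MIDI 59); B3 at fret 19 → F♯5 (MIDI 78).
59 − 78 = -19, so the two pitches are 19 semitones apart.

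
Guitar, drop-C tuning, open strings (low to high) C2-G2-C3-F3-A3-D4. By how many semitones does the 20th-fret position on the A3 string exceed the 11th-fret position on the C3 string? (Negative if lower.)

A3 at fret 20 → F5 (MIDI 77); C3 at fret 11 → B3 (MIDI 59).
77 − 59 = 18, so the two pitches are 18 semitones apart.

18 semitones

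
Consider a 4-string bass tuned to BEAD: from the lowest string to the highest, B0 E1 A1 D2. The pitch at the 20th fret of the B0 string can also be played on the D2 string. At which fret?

5

Fret 20 on B0 is MIDI 23 + 20 = 43 (G2). On the D2 string (open MIDI 38), that pitch is 43 − 38 = fret 5.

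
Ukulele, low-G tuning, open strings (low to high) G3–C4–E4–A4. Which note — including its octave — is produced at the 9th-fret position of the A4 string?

The open A4 string plus 9 semitones: A–A#–B–C–C#–D–D#–E–F–F#.
The walk passes from B into C once, so the octave number goes from 4 to 5.
(Equivalently spelled Gb5.)

F#5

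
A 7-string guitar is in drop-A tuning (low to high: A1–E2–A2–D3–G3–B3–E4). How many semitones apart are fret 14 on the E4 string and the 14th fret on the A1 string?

31 semitones

E4 at fret 14 → F#5 (MIDI 78); A1 at fret 14 → B2 (MIDI 47).
78 − 47 = 31, so the two pitches are 31 semitones apart, with F#5 the higher.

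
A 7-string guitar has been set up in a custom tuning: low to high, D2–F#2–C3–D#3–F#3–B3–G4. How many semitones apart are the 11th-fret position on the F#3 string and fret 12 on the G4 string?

F#3 at fret 11 → F4 (MIDI 65); G4 at fret 12 → G5 (MIDI 79).
65 − 79 = -14, so the two pitches are 14 semitones apart, with G5 the higher.

14 semitones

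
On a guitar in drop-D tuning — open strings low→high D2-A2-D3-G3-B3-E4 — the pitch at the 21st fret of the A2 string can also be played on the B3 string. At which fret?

7

Fret 21 on A2 is MIDI 45 + 21 = 66 (F♯4). On the B3 string (open MIDI 59), that pitch is 66 − 59 = fret 7.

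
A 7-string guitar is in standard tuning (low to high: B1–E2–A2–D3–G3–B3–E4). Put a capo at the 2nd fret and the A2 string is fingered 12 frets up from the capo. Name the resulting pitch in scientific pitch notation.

The capo raises the open A2 by 2 semitones to B2; fretting 12 more gives A2 + 2 + 12 = A2 + 14 semitones = B3.

B3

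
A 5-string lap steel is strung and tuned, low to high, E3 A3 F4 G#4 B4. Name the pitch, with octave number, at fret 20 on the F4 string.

The open F4 string plus 20 semitones: F–F#–G–G#–…–B–C–C#.
The walk passes from B into C 2 times, so the octave number goes from 4 to 6.
(Equivalently spelled Db6.)

C#6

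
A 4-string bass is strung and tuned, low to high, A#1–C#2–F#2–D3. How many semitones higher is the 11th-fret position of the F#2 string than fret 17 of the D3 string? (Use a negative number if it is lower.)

-14 semitones

F#2 at fret 11 → F3 (MIDI 53); D3 at fret 17 → G4 (MIDI 67).
53 − 67 = -14, so the two pitches are 14 semitones apart.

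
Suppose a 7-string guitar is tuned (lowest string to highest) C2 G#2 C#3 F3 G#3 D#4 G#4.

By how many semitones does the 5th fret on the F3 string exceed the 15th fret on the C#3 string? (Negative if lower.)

-6 semitones

F3 at fret 5 → A#3 (MIDI 58); C#3 at fret 15 → E4 (MIDI 64).
58 − 64 = -6, so the two pitches are 6 semitones apart.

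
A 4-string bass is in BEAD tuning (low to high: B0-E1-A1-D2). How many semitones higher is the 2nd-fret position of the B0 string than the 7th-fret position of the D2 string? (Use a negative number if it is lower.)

B0 at fret 2 → C♯1 (MIDI 25); D2 at fret 7 → A2 (MIDI 45).
25 − 45 = -20, so the two pitches are 20 semitones apart.

-20 semitones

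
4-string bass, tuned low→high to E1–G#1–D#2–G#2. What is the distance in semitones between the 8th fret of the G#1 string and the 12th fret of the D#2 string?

11 semitones

G#1 at fret 8 → E2 (MIDI 40); D#2 at fret 12 → D#3 (MIDI 51).
40 − 51 = -11, so the two pitches are 11 semitones apart, with D#3 the higher.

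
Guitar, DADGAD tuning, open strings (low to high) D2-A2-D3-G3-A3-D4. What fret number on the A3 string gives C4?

3

C4 is 3 semitones above the open A3 (A–A#–B–C), so it sits at fret 3.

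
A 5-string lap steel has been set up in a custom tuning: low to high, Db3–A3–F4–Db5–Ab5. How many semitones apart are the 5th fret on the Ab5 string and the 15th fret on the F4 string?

5 semitones

Ab5 at fret 5 → Db6 (MIDI 85); F4 at fret 15 → Ab5 (MIDI 80).
85 − 80 = 5, so the two pitches are 5 semitones apart, with Db6 the higher.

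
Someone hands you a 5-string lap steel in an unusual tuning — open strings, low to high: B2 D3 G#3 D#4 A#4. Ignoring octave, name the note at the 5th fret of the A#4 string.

D#

Each fret is one semitone, so A#4 + 5 = D#.
(Equivalently spelled Eb.)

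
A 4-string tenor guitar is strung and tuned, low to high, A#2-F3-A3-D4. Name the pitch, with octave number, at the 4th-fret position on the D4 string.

F#4

Each fret is one semitone, so D4 + 4 = F#4.
(Equivalently spelled Gb4.)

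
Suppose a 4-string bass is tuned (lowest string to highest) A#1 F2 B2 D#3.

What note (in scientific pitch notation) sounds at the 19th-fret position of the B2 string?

B2 is MIDI 47. Adding 19 gives 66, which is F#4.

F#4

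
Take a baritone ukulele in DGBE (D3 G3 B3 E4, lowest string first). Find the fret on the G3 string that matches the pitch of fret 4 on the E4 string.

13

E4 at fret 4 is E4 + 4 semitones = G♯4.
The open G3 string is 9 semitones below the open E4, so the same pitch on the G3 string lies at fret 4 + 9 = 13.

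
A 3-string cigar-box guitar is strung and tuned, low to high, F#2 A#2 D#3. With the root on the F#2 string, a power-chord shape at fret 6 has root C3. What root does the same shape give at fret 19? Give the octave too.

C#4

Moving from fret 6 to fret 19 shifts the root by 13 semitones.
C3 up 13 semitones is C#4.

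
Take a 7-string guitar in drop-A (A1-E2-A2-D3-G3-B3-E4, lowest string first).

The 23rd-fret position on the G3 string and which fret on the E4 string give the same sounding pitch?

G3 at fret 23 is G3 + 23 semitones = F#5.
The open E4 string is 9 semitones above the open G3, so the same pitch on the E4 string lies at fret 23 − 9 = 14.

14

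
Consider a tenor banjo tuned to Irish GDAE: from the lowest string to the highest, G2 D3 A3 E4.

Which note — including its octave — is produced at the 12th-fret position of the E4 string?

The open E4 string plus 12 semitones: E–F–F#–G–…–D–D#–E.
The walk passes from B into C once, so the octave number goes from 4 to 5.

E5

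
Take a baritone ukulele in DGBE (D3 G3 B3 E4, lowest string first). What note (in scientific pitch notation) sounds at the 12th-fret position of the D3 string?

D3 is MIDI 50. Adding 12 gives 62, which is D4.

D4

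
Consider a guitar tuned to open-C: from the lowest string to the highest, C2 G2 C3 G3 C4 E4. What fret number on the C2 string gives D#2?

3

D#2 is 3 semitones above the open C2 (C–C#–D–D#), so it sits at fret 3.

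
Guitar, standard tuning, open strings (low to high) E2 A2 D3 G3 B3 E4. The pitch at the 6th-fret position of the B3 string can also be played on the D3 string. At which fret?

15

Fret 6 on B3 is MIDI 59 + 6 = 65 (F4). On the D3 string (open MIDI 50), that pitch is 65 − 50 = fret 15.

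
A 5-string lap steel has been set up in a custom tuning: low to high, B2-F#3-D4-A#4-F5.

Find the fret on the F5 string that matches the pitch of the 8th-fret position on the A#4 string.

A#4 at fret 8 is A#4 + 8 semitones = F#5.
The open F5 string is 7 semitones above the open A#4, so the same pitch on the F5 string lies at fret 8 − 7 = 1.

1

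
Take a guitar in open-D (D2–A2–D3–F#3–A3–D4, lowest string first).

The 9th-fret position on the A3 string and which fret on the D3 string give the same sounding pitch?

16

A3 at fret 9 is A3 + 9 semitones = F#4.
The open D3 string is 7 semitones below the open A3, so the same pitch on the D3 string lies at fret 9 + 7 = 16.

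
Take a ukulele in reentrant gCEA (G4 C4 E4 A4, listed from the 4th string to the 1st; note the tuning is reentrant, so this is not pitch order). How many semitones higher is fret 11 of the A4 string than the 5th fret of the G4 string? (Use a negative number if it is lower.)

A4 at fret 11 → G♯5 (MIDI 80); G4 at fret 5 → C5 (MIDI 72).
80 − 72 = 8, so the two pitches are 8 semitones apart.

8 semitones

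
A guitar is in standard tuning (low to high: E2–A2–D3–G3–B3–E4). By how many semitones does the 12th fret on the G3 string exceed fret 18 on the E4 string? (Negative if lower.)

-15 semitones

G3 at fret 12 → G4 (MIDI 67); E4 at fret 18 → A#5 (MIDI 82).
67 − 82 = -15, so the two pitches are 15 semitones apart.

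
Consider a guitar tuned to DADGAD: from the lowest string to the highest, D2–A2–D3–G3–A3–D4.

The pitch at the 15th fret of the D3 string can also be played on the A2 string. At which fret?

20

D3 at fret 15 is D3 + 15 semitones = F4.
The open A2 string is 5 semitones below the open D3, so the same pitch on the A2 string lies at fret 15 + 5 = 20.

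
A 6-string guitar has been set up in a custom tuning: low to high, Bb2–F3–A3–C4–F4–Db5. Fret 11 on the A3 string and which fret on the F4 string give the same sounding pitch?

A3 at fret 11 is A3 + 11 semitones = Ab4.
The open F4 string is 8 semitones above the open A3, so the same pitch on the F4 string lies at fret 11 − 8 = 3.

3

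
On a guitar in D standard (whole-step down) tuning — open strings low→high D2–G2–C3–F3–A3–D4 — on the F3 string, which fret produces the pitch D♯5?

22

D♯5 is 22 semitones above the open F3 (F–F#–G–G#–…–C#–D–D#), so it sits at fret 22.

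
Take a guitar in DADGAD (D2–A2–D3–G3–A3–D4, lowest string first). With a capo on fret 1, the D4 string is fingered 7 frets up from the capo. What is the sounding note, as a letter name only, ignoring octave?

A#

The capo raises the open D4 by 1 semitone to D#4; fretting 7 more gives D4 + 1 + 7 = D4 + 8 semitones, landing on A#.
(Also written Bb.)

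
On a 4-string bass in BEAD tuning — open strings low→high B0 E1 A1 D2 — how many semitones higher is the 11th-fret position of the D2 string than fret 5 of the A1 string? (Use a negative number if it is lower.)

11 semitones

D2 at fret 11 → C#3 (MIDI 49); A1 at fret 5 → D2 (MIDI 38).
49 − 38 = 11, so the two pitches are 11 semitones apart.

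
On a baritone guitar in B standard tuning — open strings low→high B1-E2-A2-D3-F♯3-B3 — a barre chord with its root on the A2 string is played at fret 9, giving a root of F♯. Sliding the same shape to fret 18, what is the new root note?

D♯

Moving from fret 9 to fret 18 shifts the root by 9 semitones.
F♯ up 9 semitones is D♯.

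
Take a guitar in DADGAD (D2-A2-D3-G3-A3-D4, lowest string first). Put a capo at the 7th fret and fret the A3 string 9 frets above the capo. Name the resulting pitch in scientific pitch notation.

C♯5

The capo raises the open A3 by 7 semitones to E4; fretting 9 more gives A3 + 7 + 9 = A3 + 16 semitones = C♯5.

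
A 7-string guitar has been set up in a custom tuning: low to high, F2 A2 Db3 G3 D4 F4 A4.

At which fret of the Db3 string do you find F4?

F4 is 16 semitones above the open Db3 (Db–D–Eb–E–…–Eb–E–F), so it sits at fret 16.

16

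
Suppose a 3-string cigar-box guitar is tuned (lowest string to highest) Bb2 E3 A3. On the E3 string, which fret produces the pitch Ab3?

Ab3 is 4 semitones above the open E3 (E–F–Gb–G–Ab), so it sits at fret 4.

4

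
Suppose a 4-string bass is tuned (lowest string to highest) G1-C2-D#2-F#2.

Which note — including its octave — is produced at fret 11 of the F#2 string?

F3

The open F#2 string plus 11 semitones: F#–G–G#–A–…–D#–E–F.
The walk passes from B into C once, so the octave number goes from 2 to 3.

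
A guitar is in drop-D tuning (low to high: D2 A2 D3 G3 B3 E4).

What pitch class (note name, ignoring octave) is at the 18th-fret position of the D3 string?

Each fret is one semitone, so D3 + 18 = G#.
(Equivalently spelled Ab.)

G#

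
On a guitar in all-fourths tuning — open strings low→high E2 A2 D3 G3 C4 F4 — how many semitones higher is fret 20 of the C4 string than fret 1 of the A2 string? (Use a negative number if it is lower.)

34 semitones

C4 at fret 20 → G#5 (MIDI 80); A2 at fret 1 → A#2 (MIDI 46).
80 − 46 = 34, so the two pitches are 34 semitones apart.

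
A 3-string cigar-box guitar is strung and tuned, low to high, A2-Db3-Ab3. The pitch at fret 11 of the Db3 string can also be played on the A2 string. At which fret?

Fret 11 on Db3 is MIDI 49 + 11 = 60 (C4). On the A2 string (open MIDI 45), that pitch is 60 − 45 = fret 15.

15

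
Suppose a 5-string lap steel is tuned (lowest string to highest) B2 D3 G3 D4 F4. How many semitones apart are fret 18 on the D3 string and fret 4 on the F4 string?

D3 at fret 18 → G#4 (MIDI 68); F4 at fret 4 → A4 (MIDI 69).
68 − 69 = -1, so the two pitches are 1 semitone apart, with A4 the higher.

1 semitone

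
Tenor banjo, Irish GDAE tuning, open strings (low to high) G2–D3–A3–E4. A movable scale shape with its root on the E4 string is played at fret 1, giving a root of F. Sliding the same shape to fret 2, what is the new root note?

F#

Moving from fret 1 to fret 2 shifts the root by 1 semitone.
F up 1 semitone is F#.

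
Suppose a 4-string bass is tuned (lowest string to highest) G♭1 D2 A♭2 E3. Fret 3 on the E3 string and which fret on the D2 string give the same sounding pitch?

17

E3 at fret 3 is E3 + 3 semitones = G3.
The open D2 string is 14 semitones below the open E3, so the same pitch on the D2 string lies at fret 3 + 14 = 17.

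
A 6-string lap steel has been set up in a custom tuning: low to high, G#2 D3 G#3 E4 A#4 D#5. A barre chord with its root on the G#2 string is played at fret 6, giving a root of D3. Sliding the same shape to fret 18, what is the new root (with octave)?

D4

Moving from fret 6 to fret 18 shifts the root by 12 semitones.
D3 up 12 semitones is D4.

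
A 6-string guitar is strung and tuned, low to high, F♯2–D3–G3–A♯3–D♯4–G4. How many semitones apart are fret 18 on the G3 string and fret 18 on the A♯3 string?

3 semitones

G3 at fret 18 → C♯5 (MIDI 73); A♯3 at fret 18 → E5 (MIDI 76).
73 − 76 = -3, so the two pitches are 3 semitones apart, with E5 the higher.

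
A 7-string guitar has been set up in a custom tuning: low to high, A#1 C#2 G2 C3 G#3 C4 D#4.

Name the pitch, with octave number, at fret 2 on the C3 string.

Each fret is one semitone, so C3 + 2 = D3.

D3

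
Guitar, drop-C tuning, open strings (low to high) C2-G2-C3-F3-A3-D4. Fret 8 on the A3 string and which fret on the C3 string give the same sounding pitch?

17

Fret 8 on A3 is MIDI 57 + 8 = 65 (F4). On the C3 string (open MIDI 48), that pitch is 65 − 48 = fret 17.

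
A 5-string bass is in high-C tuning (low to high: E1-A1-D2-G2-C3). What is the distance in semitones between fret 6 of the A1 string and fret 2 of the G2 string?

A1 at fret 6 → D#2 (MIDI 39); G2 at fret 2 → A2 (MIDI 45).
39 − 45 = -6, so the two pitches are 6 semitones apart, with A2 the higher.

6 semitones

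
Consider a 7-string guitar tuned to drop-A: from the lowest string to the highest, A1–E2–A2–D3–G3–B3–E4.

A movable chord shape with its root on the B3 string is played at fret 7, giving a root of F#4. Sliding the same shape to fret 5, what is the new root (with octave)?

Moving from fret 7 to fret 5 shifts the root by -2 semitones.
F#4 down 2 semitones is E4.

E4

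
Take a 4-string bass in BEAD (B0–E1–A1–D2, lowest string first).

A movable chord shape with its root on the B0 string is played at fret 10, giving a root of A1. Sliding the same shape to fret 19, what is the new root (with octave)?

Moving from fret 10 to fret 19 shifts the root by 9 semitones.
A1 up 9 semitones is F♯2.

F♯2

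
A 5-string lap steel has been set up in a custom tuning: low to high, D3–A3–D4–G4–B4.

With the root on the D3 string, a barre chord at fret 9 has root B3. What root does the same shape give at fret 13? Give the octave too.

D♯4

Moving from fret 9 to fret 13 shifts the root by 4 semitones.
B3 up 4 semitones is D♯4.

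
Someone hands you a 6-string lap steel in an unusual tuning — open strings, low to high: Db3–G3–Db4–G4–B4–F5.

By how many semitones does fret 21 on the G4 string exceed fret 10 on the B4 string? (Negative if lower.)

7 semitones

G4 at fret 21 → E6 (MIDI 88); B4 at fret 10 → A5 (MIDI 81).
88 − 81 = 7, so the two pitches are 7 semitones apart.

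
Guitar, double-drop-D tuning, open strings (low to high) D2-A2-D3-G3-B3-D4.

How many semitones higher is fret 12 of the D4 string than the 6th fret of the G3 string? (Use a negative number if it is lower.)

13 semitones

D4 at fret 12 → D5 (MIDI 74); G3 at fret 6 → C♯4 (MIDI 61).
74 − 61 = 13, so the two pitches are 13 semitones apart.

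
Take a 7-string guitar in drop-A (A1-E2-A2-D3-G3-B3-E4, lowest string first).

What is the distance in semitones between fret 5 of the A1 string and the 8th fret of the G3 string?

A1 at fret 5 → D2 (MIDI 38); G3 at fret 8 → D♯4 (MIDI 63).
38 − 63 = -25, so the two pitches are 25 semitones apart, with D♯4 the higher.

25 semitones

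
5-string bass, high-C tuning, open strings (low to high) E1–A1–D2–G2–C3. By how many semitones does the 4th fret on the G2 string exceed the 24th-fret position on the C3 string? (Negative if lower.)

-25 semitones

G2 at fret 4 → B2 (MIDI 47); C3 at fret 24 → C5 (MIDI 72).
47 − 72 = -25, so the two pitches are 25 semitones apart.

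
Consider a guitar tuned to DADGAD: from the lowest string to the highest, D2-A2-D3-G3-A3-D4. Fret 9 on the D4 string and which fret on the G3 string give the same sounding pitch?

16

D4 at fret 9 is D4 + 9 semitones = B4.
The open G3 string is 7 semitones below the open D4, so the same pitch on the G3 string lies at fret 9 + 7 = 16.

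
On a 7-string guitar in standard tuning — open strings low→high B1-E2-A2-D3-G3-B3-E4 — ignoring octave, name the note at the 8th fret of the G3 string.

The open G3 string plus 8 semitones: G–G#–A–A#–B–C–C#–D–D#.

D#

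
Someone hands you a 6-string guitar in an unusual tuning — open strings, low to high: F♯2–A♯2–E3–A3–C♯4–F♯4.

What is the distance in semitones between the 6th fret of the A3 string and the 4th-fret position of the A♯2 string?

A3 at fret 6 → D♯4 (MIDI 63); A♯2 at fret 4 → D3 (MIDI 50).
63 − 50 = 13, so the two pitches are 13 semitones apart, with D♯4 the higher.

13 semitones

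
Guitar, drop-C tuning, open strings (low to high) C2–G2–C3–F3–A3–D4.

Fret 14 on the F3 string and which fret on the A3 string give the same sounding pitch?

F3 at fret 14 is F3 + 14 semitones = G4.
The open A3 string is 4 semitones above the open F3, so the same pitch on the A3 string lies at fret 14 − 4 = 10.

10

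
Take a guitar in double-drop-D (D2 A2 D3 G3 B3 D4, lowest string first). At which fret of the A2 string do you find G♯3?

G♯3 is 11 semitones above the open A2 (A–A#–B–C–…–F#–G–G#), so it sits at fret 11.

11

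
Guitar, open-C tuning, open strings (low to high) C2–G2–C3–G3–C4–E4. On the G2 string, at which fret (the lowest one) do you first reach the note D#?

From G2, count semitones up the chromatic scale until reaching D#: G–G#–A–A#–B–C–C#–D–D# — 8 steps.

8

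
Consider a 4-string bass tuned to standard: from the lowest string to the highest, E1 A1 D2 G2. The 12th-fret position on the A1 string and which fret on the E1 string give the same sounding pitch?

17

A1 at fret 12 is A1 + 12 semitones = A2.
The open E1 string is 5 semitones below the open A1, so the same pitch on the E1 string lies at fret 12 + 5 = 17.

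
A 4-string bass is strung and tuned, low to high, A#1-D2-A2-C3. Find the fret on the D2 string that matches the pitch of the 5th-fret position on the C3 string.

Fret 5 on C3 is MIDI 48 + 5 = 53 (F3). On the D2 string (open MIDI 38), that pitch is 53 − 38 = fret 15.

15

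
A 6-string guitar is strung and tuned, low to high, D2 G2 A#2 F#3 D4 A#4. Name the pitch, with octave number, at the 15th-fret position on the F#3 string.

F#3 is MIDI 54. Adding 15 gives 69, which is A4.

A4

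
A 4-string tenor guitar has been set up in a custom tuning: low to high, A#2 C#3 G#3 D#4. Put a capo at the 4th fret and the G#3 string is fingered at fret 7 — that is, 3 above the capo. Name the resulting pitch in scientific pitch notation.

The capo raises the open G#3 by 4 semitones to C4; fretting 3 more gives G#3 + 4 + 3 = G#3 + 7 semitones = D#4.
(Also written Eb.)

D#4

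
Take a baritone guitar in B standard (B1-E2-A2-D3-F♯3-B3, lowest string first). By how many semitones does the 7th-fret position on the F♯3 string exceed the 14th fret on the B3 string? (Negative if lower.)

F♯3 at fret 7 → C♯4 (MIDI 61); B3 at fret 14 → C♯5 (MIDI 73).
61 − 73 = -12, so the two pitches are 12 semitones apart.

-12 semitones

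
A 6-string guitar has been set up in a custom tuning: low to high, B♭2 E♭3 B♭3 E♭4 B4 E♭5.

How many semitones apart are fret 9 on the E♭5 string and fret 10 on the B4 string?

3 semitones

E♭5 at fret 9 → C6 (MIDI 84); B4 at fret 10 → A5 (MIDI 81).
84 − 81 = 3, so the two pitches are 3 semitones apart, with C6 the higher.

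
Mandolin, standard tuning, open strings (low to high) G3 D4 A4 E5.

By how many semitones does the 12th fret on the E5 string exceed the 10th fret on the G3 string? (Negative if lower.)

E5 at fret 12 → E6 (MIDI 88); G3 at fret 10 → F4 (MIDI 65).
88 − 65 = 23, so the two pitches are 23 semitones apart.

23 semitones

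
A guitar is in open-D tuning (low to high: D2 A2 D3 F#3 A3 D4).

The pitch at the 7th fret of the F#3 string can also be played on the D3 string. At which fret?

Fret 7 on F#3 is MIDI 54 + 7 = 61 (C#4). On the D3 string (open MIDI 50), that pitch is 61 − 50 = fret 11.

11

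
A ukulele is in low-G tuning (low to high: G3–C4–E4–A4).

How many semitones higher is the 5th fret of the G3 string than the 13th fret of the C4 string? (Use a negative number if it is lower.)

G3 at fret 5 → C4 (MIDI 60); C4 at fret 13 → C#5 (MIDI 73).
60 − 73 = -13, so the two pitches are 13 semitones apart.

-13 semitones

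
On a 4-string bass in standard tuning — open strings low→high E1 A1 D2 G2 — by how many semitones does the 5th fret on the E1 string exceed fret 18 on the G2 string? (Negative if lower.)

E1 at fret 5 → A1 (MIDI 33); G2 at fret 18 → C♯4 (MIDI 61).
33 − 61 = -28, so the two pitches are 28 semitones apart.

-28 semitones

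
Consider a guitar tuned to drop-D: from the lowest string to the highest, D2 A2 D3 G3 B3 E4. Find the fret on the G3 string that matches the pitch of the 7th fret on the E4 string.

Fret 7 on E4 is MIDI 64 + 7 = 71 (B4). On the G3 string (open MIDI 55), that pitch is 71 − 55 = fret 16.

16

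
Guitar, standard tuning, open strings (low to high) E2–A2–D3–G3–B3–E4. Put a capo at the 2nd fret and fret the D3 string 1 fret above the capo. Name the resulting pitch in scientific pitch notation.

F3

The capo raises the open D3 by 2 semitones to E3; fretting 1 more gives D3 + 2 + 1 = D3 + 3 semitones = F3.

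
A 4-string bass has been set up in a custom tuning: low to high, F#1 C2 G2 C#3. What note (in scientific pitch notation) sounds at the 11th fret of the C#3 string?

The open C#3 string plus 11 semitones: C#–D–D#–E–…–A#–B–C.
The walk passes from B into C once, so the octave number goes from 3 to 4.

C4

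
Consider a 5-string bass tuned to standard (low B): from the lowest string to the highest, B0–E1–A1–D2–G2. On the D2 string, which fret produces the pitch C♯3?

11

C♯3 is 11 semitones above the open D2 (D–D#–E–F–…–B–C–C#), so it sits at fret 11.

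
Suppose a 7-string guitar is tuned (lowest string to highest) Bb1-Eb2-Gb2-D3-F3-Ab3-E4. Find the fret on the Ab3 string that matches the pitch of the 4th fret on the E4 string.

Fret 4 on E4 is MIDI 64 + 4 = 68 (Ab4). On the Ab3 string (open MIDI 56), that pitch is 68 − 56 = fret 12.

12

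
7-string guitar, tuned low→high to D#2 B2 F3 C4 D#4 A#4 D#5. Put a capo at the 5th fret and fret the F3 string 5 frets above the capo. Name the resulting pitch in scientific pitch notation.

The capo raises the open F3 by 5 semitones to A#3; fretting 5 more gives F3 + 5 + 5 = F3 + 10 semitones = D#4.
(Also written Eb.)

D#4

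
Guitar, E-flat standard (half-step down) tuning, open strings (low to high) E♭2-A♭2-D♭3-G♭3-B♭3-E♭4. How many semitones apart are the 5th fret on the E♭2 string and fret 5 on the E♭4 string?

24 semitones

E♭2 at fret 5 → A♭2 (MIDI 44); E♭4 at fret 5 → A♭4 (MIDI 68).
44 − 68 = -24, so the two pitches are 24 semitones apart, with A♭4 the higher.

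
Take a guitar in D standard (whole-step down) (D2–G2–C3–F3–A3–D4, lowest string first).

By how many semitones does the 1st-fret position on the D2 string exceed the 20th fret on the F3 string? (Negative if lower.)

D2 at fret 1 → D#2 (MIDI 39); F3 at fret 20 → C#5 (MIDI 73).
39 − 73 = -34, so the two pitches are 34 semitones apart.

-34 semitones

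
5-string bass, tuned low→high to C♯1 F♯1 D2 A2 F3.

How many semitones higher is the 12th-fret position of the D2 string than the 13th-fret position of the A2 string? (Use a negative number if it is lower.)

D2 at fret 12 → D3 (MIDI 50); A2 at fret 13 → A♯3 (MIDI 58).
50 − 58 = -8, so the two pitches are 8 semitones apart.

-8 semitones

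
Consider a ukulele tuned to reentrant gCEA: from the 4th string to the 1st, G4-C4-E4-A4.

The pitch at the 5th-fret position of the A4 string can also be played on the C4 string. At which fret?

14

A4 at fret 5 is A4 + 5 semitones = D5.
The open C4 string is 9 semitones below the open A4, so the same pitch on the C4 string lies at fret 5 + 9 = 14.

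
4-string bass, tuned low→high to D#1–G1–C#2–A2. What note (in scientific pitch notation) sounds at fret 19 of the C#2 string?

C#2 is MIDI 37. Adding 19 gives 56, which is G#3.

G#3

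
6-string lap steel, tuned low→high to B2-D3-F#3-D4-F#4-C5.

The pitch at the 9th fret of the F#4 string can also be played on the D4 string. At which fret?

Fret 9 on F#4 is MIDI 66 + 9 = 75 (D#5). On the D4 string (open MIDI 62), that pitch is 75 − 62 = fret 13.

13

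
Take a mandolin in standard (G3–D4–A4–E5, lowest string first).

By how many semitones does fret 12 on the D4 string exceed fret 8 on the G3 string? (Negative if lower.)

11 semitones

D4 at fret 12 → D5 (MIDI 74); G3 at fret 8 → D#4 (MIDI 63).
74 − 63 = 11, so the two pitches are 11 semitones apart.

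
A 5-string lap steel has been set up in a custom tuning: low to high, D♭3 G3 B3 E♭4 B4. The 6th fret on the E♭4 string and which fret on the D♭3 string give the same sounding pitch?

20

Fret 6 on E♭4 is MIDI 63 + 6 = 69 (A4). On the D♭3 string (open MIDI 49), that pitch is 69 − 49 = fret 20.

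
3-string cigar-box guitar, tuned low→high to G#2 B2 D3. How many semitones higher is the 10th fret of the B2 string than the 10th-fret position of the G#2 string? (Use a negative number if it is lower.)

3 semitones

B2 at fret 10 → A3 (MIDI 57); G#2 at fret 10 → F#3 (MIDI 54).
57 − 54 = 3, so the two pitches are 3 semitones apart.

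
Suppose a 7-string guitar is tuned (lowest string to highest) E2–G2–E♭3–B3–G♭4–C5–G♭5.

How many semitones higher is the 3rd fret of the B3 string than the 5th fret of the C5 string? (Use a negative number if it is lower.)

-15 semitones

B3 at fret 3 → D4 (MIDI 62); C5 at fret 5 → F5 (MIDI 77).
62 − 77 = -15, so the two pitches are 15 semitones apart.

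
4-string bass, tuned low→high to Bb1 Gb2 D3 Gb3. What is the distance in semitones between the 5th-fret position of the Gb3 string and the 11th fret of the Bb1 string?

14 semitones

Gb3 at fret 5 → B3 (MIDI 59); Bb1 at fret 11 → A2 (MIDI 45).
59 − 45 = 14, so the two pitches are 14 semitones apart, with B3 the higher.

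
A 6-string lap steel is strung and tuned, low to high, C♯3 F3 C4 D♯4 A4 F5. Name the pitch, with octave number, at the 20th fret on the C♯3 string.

Each fret is one semitone, so C♯3 + 20 = A4.

A4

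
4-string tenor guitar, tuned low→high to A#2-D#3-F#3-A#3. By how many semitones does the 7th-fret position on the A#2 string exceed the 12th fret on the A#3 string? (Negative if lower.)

A#2 at fret 7 → F3 (MIDI 53); A#3 at fret 12 → A#4 (MIDI 70).
53 − 70 = -17, so the two pitches are 17 semitones apart.

-17 semitones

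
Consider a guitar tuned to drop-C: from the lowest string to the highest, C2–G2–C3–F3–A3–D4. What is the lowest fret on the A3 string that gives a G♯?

From A3, count semitones up the chromatic scale until reaching G♯: A–A#–B–C–…–F#–G–G# — 11 steps.

11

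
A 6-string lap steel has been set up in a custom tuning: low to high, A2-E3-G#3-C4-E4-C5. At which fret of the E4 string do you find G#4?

4

G#4 is 4 semitones above the open E4 (E–F–F#–G–G#), so it sits at fret 4.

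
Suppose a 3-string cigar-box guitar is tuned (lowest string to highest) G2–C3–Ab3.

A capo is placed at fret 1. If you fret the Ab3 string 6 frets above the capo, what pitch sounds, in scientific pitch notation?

Eb4

The capo raises the open Ab3 by 1 semitone to A3; fretting 6 more gives Ab3 + 1 + 6 = Ab3 + 7 semitones = Eb4.
(Also written D#.)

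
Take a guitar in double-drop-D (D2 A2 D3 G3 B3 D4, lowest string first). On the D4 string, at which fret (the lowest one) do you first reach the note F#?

4

From D4, count semitones up the chromatic scale until reaching F#: D–D#–E–F–F# — 4 steps.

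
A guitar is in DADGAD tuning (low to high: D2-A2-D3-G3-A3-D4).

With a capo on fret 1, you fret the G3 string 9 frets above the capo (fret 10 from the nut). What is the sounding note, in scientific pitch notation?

The capo raises the open G3 by 1 semitone to G#3; fretting 9 more gives G3 + 1 + 9 = G3 + 10 semitones = F4.

F4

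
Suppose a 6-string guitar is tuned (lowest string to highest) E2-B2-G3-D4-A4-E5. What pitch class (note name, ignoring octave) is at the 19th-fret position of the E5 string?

E5 is MIDI 76. Adding 19 gives 95; 95 mod 12 = 11, i.e. B.

B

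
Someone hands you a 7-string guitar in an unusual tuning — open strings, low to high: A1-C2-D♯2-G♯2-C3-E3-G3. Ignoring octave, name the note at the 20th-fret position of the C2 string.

Each fret is one semitone, so C2 + 20 = G♯.
(Equivalently spelled A♭.)

G♯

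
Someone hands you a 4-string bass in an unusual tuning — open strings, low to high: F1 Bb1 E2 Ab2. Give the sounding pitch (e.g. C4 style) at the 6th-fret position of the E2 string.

Each fret is one semitone, so E2 + 6 = Bb2.
(Equivalently spelled A#2.)

Bb2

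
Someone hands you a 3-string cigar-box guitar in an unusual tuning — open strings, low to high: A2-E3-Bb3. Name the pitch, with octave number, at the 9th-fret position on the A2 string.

Gb3

Each fret is one semitone, so A2 + 9 = Gb3.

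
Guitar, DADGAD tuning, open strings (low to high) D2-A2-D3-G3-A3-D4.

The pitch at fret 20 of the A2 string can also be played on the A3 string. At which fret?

A2 at fret 20 is A2 + 20 semitones = F4.
The open A3 string is 12 semitones above the open A2, so the same pitch on the A3 string lies at fret 20 − 12 = 8.

8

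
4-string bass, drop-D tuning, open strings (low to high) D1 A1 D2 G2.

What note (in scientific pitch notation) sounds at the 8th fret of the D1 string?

A♯1

Each fret is one semitone, so D1 + 8 = A♯1.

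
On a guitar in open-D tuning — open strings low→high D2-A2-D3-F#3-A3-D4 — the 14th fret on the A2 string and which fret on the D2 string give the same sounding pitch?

Fret 14 on A2 is MIDI 45 + 14 = 59 (B3). On the D2 string (open MIDI 38), that pitch is 59 − 38 = fret 21.

21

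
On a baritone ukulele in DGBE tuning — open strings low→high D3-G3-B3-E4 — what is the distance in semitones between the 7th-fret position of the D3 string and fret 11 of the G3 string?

9 semitones

D3 at fret 7 → A3 (MIDI 57); G3 at fret 11 → F♯4 (MIDI 66).
57 − 66 = -9, so the two pitches are 9 semitones apart, with F♯4 the higher.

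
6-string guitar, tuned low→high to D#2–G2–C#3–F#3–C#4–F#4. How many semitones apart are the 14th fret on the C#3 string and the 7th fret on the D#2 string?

17 semitones

C#3 at fret 14 → D#4 (MIDI 63); D#2 at fret 7 → A#2 (MIDI 46).
63 − 46 = 17, so the two pitches are 17 semitones apart, with D#4 the higher.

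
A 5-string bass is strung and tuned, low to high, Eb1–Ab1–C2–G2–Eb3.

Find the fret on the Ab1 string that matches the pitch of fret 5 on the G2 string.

16

G2 at fret 5 is G2 + 5 semitones = C3.
The open Ab1 string is 11 semitones below the open G2, so the same pitch on the Ab1 string lies at fret 5 + 11 = 16.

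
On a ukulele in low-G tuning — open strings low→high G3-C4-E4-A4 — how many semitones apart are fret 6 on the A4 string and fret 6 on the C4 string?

9 semitones

A4 at fret 6 → D♯5 (MIDI 75); C4 at fret 6 → F♯4 (MIDI 66).
75 − 66 = 9, so the two pitches are 9 semitones apart, with D♯5 the higher.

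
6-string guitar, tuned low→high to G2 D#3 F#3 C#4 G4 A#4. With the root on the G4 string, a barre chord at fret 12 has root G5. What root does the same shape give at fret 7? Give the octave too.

D5

Moving from fret 12 to fret 7 shifts the root by -5 semitones.
G5 down 5 semitones is D5.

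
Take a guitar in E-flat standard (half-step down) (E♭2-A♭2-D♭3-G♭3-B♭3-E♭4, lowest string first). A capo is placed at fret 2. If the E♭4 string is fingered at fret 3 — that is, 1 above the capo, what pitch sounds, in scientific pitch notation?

The capo raises the open E♭4 by 2 semitones to F4; fretting 1 more gives E♭4 + 2 + 1 = E♭4 + 3 semitones = G♭4.
(Also written F♯.)

G♭4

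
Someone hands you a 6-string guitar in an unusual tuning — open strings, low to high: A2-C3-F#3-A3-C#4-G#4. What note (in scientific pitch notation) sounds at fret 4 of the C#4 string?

C#4 is MIDI 61. Adding 4 gives 65, which is F4.

F4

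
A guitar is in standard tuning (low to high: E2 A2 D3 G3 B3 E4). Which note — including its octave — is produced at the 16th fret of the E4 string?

The open E4 string plus 16 semitones: E–F–F#–G–…–F#–G–G#.
The walk passes from B into C once, so the octave number goes from 4 to 5.
(Equivalently spelled A♭5.)

G♯5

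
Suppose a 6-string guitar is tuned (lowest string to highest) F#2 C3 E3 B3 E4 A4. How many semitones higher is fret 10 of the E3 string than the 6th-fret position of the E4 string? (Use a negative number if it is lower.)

-8 semitones

E3 at fret 10 → D4 (MIDI 62); E4 at fret 6 → A#4 (MIDI 70).
62 − 70 = -8, so the two pitches are 8 semitones apart.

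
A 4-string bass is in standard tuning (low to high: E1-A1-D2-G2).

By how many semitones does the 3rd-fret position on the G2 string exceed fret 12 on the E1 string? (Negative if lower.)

6 semitones

G2 at fret 3 → A♯2 (MIDI 46); E1 at fret 12 → E2 (MIDI 40).
46 − 40 = 6, so the two pitches are 6 semitones apart.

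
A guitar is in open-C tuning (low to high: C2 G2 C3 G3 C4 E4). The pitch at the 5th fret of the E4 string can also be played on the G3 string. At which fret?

Fret 5 on E4 is MIDI 64 + 5 = 69 (A4). On the G3 string (open MIDI 55), that pitch is 69 − 55 = fret 14.

14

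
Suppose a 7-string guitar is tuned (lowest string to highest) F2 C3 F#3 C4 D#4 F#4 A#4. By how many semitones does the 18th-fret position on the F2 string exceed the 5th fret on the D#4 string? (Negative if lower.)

F2 at fret 18 → B3 (MIDI 59); D#4 at fret 5 → G#4 (MIDI 68).
59 − 68 = -9, so the two pitches are 9 semitones apart.

-9 semitones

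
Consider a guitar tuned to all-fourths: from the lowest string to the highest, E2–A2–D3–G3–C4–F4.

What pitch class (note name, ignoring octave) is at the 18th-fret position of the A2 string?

Each fret is one semitone, so A2 + 18 = D#.

D#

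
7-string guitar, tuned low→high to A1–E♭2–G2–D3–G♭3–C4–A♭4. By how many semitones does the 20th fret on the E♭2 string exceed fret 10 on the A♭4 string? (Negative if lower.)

-19 semitones

E♭2 at fret 20 → B3 (MIDI 59); A♭4 at fret 10 → G♭5 (MIDI 78).
59 − 78 = -19, so the two pitches are 19 semitones apart.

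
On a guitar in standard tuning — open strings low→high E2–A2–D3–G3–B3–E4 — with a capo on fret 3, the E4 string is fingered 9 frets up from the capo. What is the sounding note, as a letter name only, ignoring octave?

E

The capo raises the open E4 by 3 semitones to G4; fretting 9 more gives E4 + 3 + 9 = E4 + 12 semitones, landing on E.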